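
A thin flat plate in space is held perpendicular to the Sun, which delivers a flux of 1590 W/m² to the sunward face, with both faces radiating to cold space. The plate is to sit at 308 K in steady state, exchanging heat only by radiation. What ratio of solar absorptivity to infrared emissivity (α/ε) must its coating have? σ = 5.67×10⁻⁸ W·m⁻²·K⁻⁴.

Balance: αS·A = εσ·2A·T⁴ ⇒ α/ε = 2σT⁴/S.
α/ε = 2·5.67×10⁻⁸·(308)⁴/1590 = 2·5.67×10⁻⁸·8.999×10⁹/1590.

α/ε ≈ 0.642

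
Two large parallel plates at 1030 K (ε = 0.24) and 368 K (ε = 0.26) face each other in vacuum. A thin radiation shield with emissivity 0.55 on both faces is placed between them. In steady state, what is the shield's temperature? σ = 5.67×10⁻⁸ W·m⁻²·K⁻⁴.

In steady state the net flux on the hot side equals that on the cold side.
σ(T₁⁴−T_s⁴)/D₁ = σ(T_s⁴−T₂⁴)/D₂, with D₁ = 1/ε₁+1/ε_s−1 = 4.985, D₂ = 1/ε_s+1/ε₂−1 = 4.664.
Solve for T_s⁴: T_s⁴ = (D₂·T₁⁴ + D₁·T₂⁴)/(D₁+D₂) = 5.535×10¹¹ K⁴.

T_s ≈ 863 K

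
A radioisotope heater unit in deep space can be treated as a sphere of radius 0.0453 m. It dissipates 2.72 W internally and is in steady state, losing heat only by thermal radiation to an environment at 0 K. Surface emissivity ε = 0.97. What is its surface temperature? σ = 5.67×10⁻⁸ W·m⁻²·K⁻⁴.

T ≈ 209 K

Steady state: internal power = radiated power, P = εσA T⁴.
Radiating area A = 4πr² = 0.02579 m².
T⁴ = P/(εσA) = 2.72/(0.97·5.67×10⁻⁸·0.02579) = 1.918×10⁹ K⁴.
T = (1.918×10⁹)^(1/4).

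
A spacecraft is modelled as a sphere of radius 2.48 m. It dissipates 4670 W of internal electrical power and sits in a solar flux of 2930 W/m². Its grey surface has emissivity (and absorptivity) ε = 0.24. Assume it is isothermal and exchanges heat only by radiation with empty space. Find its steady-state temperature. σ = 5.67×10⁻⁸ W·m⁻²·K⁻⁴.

At steady state, absorbed solar power + internal power = radiated power.
Absorbed: α·S·A_cross = 0.24·2930·19.32 = 13590 W (cross-section πr²).
Total input = 13590 + 4670 = 18260 W.
Radiated: εσ·A_surf·T⁴ with A_surf = 4πr² = 77.29 m².
T⁴ = 18260/(0.24·5.67×10⁻⁸·77.29) = 1.736×10¹⁰ K⁴.

T ≈ 363 K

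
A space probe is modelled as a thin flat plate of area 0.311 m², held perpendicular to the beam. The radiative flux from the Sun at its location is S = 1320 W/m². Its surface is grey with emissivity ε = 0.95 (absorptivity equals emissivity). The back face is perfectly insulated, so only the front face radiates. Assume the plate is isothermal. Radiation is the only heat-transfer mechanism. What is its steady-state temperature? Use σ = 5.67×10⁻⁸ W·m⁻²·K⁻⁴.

T ≈ 391 K

At equilibrium, absorbed power = emitted power.
Absorbing cross-section = A = 0.3110 m²; emitting surface = A = 0.3110 m² (ratio 1).
εS·A_cross = εσ·A_surf·T⁴  ⇒  T⁴ = S/(1σ)   (ε cancels).
T⁴ = 1320/(1·5.67×10⁻⁸) = 2.328×10¹⁰ K⁴.
T = (2.328×10¹⁰)^(1/4).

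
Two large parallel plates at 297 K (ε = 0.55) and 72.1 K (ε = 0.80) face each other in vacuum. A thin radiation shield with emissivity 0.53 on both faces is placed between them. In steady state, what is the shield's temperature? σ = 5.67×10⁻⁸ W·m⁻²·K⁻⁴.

T_s ≈ 242 K

In steady state the net flux on the hot side equals that on the cold side.
σ(T₁⁴−T_s⁴)/D₁ = σ(T_s⁴−T₂⁴)/D₂, with D₁ = 1/ε₁+1/ε_s−1 = 2.705, D₂ = 1/ε_s+1/ε₂−1 = 2.137.
Solve for T_s⁴: T_s⁴ = (D₂·T₁⁴ + D₁·T₂⁴)/(D₁+D₂) = 3.449×10⁹ K⁴.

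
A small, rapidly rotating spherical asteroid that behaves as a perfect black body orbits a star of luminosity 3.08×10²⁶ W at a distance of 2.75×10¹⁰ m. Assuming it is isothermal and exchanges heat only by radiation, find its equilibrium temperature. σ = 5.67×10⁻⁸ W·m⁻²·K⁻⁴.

T ≈ 615 K

First find the stellar flux at distance d: S = L/(4πd²) = 3.08×10²⁶/(4π·(2.75×10¹⁰)²) = 32410 W/m².
For an isothermal sphere, absorbed (1−a)S·πr² = emitted σ·4πr²·T⁴, so T⁴ = (1−a)S/(4σ).
T⁴ = 1.00·32410/(4·5.67×10⁻⁸) = 1.429×10¹¹ K⁴.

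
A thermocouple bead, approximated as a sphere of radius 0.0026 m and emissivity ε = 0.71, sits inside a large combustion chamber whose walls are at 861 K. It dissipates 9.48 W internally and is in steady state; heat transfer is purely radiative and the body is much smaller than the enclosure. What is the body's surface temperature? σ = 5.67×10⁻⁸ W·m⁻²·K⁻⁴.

For a small grey body in a large enclosure, net radiated power = εσA(T⁴ − T_w⁴).
Steady state: P = εσA(T⁴ − T_w⁴) with A = 4πr² = 8.495×10⁻⁵ m².
T⁴ = P/(εσA) + T_w⁴ = 9.48/(0.71·5.67×10⁻⁸·8.495×10⁻⁵) + (861)⁴
    = 2.772×10¹² + 5.496×10¹¹ = 3.322×10¹² K⁴.

T ≈ 1350 K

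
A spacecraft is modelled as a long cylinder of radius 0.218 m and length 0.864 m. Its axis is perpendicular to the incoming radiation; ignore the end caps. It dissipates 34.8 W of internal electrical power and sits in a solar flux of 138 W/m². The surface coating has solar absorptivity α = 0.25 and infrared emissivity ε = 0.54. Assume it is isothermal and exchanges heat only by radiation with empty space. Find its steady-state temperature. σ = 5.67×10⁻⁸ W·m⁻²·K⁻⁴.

At steady state, absorbed solar power + internal power = radiated power.
Absorbed: α·S·A_cross = 0.25·138·0.3767 = 13.00 W (cross-section 2rL).
Total input = 13.00 + 34.8 = 47.80 W.
Radiated: εσ·A_surf·T⁴ with A_surf = 2πrL = 1.183 m².
T⁴ = 47.80/(0.54·5.67×10⁻⁸·1.183) = 1.319×10⁹ K⁴.

T ≈ 191 K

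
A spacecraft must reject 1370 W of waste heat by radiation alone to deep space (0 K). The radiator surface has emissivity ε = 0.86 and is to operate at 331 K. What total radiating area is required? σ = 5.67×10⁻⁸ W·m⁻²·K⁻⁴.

P = εσA T⁴ ⇒ A = P/(εσT⁴).
T⁴ = 1.200×10¹⁰ K⁴.
A = 1370/(0.86 × 5.67×10⁻⁸ × 1.200×10¹⁰).

A ≈ 2.34 m²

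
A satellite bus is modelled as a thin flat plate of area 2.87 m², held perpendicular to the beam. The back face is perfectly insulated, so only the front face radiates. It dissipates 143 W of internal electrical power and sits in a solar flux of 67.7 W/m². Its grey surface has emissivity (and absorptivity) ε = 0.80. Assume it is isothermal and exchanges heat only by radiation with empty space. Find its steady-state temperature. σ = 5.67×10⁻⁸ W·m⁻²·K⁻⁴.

T ≈ 219 K

At steady state, absorbed solar power + internal power = radiated power.
Absorbed: α·S·A_cross = 0.80·67.7·2.870 = 155.4 W (cross-section A).
Total input = 155.4 + 143 = 298.4 W.
Radiated: εσ·A_surf·T⁴ with A_surf = A = 2.870 m².
T⁴ = 298.4/(0.80·5.67×10⁻⁸·2.870) = 2.292×10⁹ K⁴.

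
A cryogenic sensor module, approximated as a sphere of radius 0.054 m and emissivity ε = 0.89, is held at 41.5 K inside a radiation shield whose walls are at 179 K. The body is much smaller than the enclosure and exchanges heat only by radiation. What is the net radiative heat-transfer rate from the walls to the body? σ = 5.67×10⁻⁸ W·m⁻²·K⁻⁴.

P_net ≈ 1.89 W

For a small grey body in a large enclosure: P_net = εσA(T_body⁴ − T_wall⁴).
A = 4πr² = 0.03664 m²; T_body⁴ − T_wall⁴ = 2.966×10⁶ − 1.027×10⁹ = -1.024×10⁹ K⁴.
|P_net| = 0.89·5.67×10⁻⁸·0.03664·1.024×10⁹.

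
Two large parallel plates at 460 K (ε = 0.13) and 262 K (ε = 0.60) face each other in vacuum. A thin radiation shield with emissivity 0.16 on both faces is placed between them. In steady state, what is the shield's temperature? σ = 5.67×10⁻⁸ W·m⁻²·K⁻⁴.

T_s ≈ 370 K

In steady state the net flux on the hot side equals that on the cold side.
σ(T₁⁴−T_s⁴)/D₁ = σ(T_s⁴−T₂⁴)/D₂, with D₁ = 1/ε₁+1/ε_s−1 = 12.94, D₂ = 1/ε_s+1/ε₂−1 = 6.917.
Solve for T_s⁴: T_s⁴ = (D₂·T₁⁴ + D₁·T₂⁴)/(D₁+D₂) = 1.867×10¹⁰ K⁴.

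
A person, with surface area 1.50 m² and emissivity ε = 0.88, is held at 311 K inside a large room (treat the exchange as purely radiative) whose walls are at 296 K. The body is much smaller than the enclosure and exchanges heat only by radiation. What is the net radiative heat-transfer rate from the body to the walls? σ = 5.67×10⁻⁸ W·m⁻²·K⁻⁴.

For a small grey body in a large enclosure: P_net = εσA(T_body⁴ − T_wall⁴).
A = 1.50 m²; T_body⁴ − T_wall⁴ = 9.355×10⁹ − 7.677×10⁹ = 1.678×10⁹ K⁴.
|P_net| = 0.88·5.67×10⁻⁸·1.500·1.678×10⁹.

P_net ≈ 126 W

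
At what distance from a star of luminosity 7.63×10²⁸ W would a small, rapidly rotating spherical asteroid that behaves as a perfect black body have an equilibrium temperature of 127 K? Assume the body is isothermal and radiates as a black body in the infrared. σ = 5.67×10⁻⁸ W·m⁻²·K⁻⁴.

d ≈ 1.01×10¹³ m

For an isothermal black-emitting sphere, (1−a)S·πr² = σ·4πr²·T⁴ ⇒ S = 4σT⁴/(1−a).
S = 4·5.67×10⁻⁸·(127)⁴/1.00 = 59.00 W/m².
Flux falls as S = L/(4πd²), so d = √(L/(4πS)) = √(7.63×10²⁸/(4π·59.00)).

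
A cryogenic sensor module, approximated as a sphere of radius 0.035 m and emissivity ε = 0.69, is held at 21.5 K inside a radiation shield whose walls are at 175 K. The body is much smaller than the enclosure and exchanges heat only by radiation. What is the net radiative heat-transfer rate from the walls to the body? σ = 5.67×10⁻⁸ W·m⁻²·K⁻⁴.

P_net ≈ 0.565 W

For a small grey body in a large enclosure: P_net = εσA(T_body⁴ − T_wall⁴).
A = 4πr² = 0.01539 m²; T_body⁴ − T_wall⁴ = 2.137×10⁵ − 9.379×10⁸ = -9.377×10⁸ K⁴.
|P_net| = 0.69·5.67×10⁻⁸·0.01539·9.377×10⁸.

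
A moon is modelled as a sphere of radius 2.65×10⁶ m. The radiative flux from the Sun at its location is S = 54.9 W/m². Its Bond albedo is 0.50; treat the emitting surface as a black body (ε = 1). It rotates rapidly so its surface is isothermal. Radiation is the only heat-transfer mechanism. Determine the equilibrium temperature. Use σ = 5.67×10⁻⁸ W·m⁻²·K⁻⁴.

T ≈ 105 K

At equilibrium, absorbed power = emitted power.
Absorbing cross-section = πr² = 2.206×10¹³ m²; emitting surface = 4πr² = 8.825×10¹³ m² (ratio 4).
(1−a)S·A_cross = εσ·A_surf·T⁴  ⇒  T⁴ = (1−a)S/(4σ).
T⁴ = 0.500·54.9/(4·5.67×10⁻⁸) = 1.210×10⁸ K⁴.
T = (1.210×10⁸)^(1/4).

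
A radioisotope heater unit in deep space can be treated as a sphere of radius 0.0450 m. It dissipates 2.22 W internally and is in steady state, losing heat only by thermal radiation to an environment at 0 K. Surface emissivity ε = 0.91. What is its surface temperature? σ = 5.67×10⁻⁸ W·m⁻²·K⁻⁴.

Steady state: internal power = radiated power, P = εσA T⁴.
Radiating area A = 4πr² = 0.02545 m².
T⁴ = P/(εσA) = 2.22/(0.91·5.67×10⁻⁸·0.02545) = 1.691×10⁹ K⁴.
T = (1.691×10⁹)^(1/4).

T ≈ 203 K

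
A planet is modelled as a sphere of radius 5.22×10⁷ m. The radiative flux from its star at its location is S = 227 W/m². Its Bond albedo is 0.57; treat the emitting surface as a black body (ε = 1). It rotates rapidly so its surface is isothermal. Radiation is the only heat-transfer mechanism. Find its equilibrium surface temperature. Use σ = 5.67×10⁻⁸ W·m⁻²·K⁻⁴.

T ≈ 144 K

At equilibrium, absorbed power = emitted power.
Absorbing cross-section = πr² = 8.560×10¹⁵ m²; emitting surface = 4πr² = 3.424×10¹⁶ m² (ratio 4).
(1−a)S·A_cross = εσ·A_surf·T⁴  ⇒  T⁴ = (1−a)S/(4σ).
T⁴ = 0.430·227/(4·5.67×10⁻⁸) = 4.304×10⁸ K⁴.
T = (4.304×10⁸)^(1/4).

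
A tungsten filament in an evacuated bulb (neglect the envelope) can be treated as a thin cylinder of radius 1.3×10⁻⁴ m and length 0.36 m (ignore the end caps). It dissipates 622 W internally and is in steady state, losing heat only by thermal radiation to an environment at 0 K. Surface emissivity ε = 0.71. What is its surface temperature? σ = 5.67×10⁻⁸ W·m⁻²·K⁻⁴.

T ≈ 2690 K

Steady state: internal power = radiated power, P = εσA T⁴.
Radiating area A = 2πrL = 2.941×10⁻⁴ m².
T⁴ = P/(εσA) = 622/(0.71·5.67×10⁻⁸·2.941×10⁻⁴) = 5.254×10¹³ K⁴.
T = (5.254×10¹³)^(1/4).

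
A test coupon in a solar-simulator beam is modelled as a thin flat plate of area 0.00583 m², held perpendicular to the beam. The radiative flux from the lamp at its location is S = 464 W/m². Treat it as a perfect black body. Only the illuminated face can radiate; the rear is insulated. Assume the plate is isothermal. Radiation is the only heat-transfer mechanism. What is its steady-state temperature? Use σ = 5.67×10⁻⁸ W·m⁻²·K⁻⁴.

At equilibrium, absorbed power = emitted power.
Absorbing cross-section = A = 0.005830 m²; emitting surface = A = 0.005830 m² (ratio 1).
S·A_cross = εσ·A_surf·T⁴  ⇒  T⁴ = S/(1σ).
T⁴ = 1.00·464/(1·5.67×10⁻⁸) = 8.183×10⁹ K⁴.
T = (8.183×10⁹)^(1/4).

T ≈ 301 K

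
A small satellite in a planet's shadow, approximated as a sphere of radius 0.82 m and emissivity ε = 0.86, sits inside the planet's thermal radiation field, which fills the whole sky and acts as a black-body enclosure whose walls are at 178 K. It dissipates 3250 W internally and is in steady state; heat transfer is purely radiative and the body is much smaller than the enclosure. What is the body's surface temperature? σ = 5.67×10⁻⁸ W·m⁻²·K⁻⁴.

T ≈ 307 K

For a small grey body in a large enclosure, net radiated power = εσA(T⁴ − T_w⁴).
Steady state: P = εσA(T⁴ − T_w⁴) with A = 4πr² = 8.450 m².
T⁴ = P/(εσA) + T_w⁴ = 3250/(0.86·5.67×10⁻⁸·8.450) + (178)⁴
    = 7.888×10⁹ + 1.004×10⁹ = 8.892×10⁹ K⁴.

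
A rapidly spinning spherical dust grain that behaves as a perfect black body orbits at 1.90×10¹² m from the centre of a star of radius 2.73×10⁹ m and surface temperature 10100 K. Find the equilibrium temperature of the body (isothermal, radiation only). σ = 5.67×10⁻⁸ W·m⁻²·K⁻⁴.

The star's surface emits σT_*⁴; at distance d the flux is S = σT_*⁴(R_*/d)².
S = 5.67×10⁻⁸·(10100)⁴·(2.73×10⁹/1.90×10¹²)² = 1218 W/m².
For an isothermal sphere T⁴ = (1−a)S/(4σ) = 5.371×10⁹ K⁴.

T ≈ 271 K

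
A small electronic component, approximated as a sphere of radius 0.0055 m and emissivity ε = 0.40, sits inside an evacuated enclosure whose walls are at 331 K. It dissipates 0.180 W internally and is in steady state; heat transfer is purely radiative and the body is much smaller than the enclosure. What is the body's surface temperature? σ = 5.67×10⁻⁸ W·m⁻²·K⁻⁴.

T ≈ 426 K

For a small grey body in a large enclosure, net radiated power = εσA(T⁴ − T_w⁴).
Steady state: P = εσA(T⁴ − T_w⁴) with A = 4πr² = 3.801×10⁻⁴ m².
T⁴ = P/(εσA) + T_w⁴ = 0.180/(0.40·5.67×10⁻⁸·3.801×10⁻⁴) + (331)⁴
    = 2.088×10¹⁰ + 1.200×10¹⁰ = 3.288×10¹⁰ K⁴.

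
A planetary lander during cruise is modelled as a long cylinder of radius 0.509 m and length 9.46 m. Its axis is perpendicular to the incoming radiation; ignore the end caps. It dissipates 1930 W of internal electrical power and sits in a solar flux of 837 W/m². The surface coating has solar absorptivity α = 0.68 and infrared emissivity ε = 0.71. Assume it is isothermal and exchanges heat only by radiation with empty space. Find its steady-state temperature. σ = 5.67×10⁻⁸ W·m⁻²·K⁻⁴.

At steady state, absorbed solar power + internal power = radiated power.
Absorbed: α·S·A_cross = 0.68·837·9.630 = 5481 W (cross-section 2rL).
Total input = 5481 + 1930 = 7411 W.
Radiated: εσ·A_surf·T⁴ with A_surf = 2πrL = 30.25 m².
T⁴ = 7411/(0.71·5.67×10⁻⁸·30.25) = 6.085×10⁹ K⁴.

T ≈ 279 K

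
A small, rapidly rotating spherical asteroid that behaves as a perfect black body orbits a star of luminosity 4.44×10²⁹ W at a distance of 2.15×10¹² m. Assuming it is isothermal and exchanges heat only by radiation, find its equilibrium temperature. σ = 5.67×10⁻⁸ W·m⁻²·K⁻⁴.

T ≈ 428 K

First find the stellar flux at distance d: S = L/(4πd²) = 4.44×10²⁹/(4π·(2.15×10¹²)²) = 7644 W/m².
For an isothermal sphere, absorbed (1−a)S·πr² = emitted σ·4πr²·T⁴, so T⁴ = (1−a)S/(4σ).
T⁴ = 1.00·7644/(4·5.67×10⁻⁸) = 3.370×10¹⁰ K⁴.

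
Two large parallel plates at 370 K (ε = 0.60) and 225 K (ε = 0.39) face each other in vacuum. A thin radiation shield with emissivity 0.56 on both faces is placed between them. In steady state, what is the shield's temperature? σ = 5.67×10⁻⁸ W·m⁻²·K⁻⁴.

T_s ≈ 330 K

In steady state the net flux on the hot side equals that on the cold side.
σ(T₁⁴−T_s⁴)/D₁ = σ(T_s⁴−T₂⁴)/D₂, with D₁ = 1/ε₁+1/ε_s−1 = 2.452, D₂ = 1/ε_s+1/ε₂−1 = 3.350.
Solve for T_s⁴: T_s⁴ = (D₂·T₁⁴ + D₁·T₂⁴)/(D₁+D₂) = 1.190×10¹⁰ K⁴.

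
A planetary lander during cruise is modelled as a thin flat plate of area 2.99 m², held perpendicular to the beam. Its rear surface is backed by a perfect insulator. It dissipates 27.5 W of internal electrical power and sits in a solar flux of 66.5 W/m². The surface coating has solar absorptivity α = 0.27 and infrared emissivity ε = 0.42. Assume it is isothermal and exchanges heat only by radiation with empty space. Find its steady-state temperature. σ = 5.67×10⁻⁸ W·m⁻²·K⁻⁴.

T ≈ 184 K

At steady state, absorbed solar power + internal power = radiated power.
Absorbed: α·S·A_cross = 0.27·66.5·2.990 = 53.69 W (cross-section A).
Total input = 53.69 + 27.5 = 81.19 W.
Radiated: εσ·A_surf·T⁴ with A_surf = A = 2.990 m².
T⁴ = 81.19/(0.42·5.67×10⁻⁸·2.990) = 1.140×10⁹ K⁴.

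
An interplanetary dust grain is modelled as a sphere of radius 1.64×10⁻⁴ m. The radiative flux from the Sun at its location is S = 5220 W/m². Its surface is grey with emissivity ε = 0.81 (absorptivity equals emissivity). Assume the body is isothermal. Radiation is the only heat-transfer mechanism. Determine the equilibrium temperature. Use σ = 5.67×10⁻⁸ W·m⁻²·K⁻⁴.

T ≈ 389 K

At equilibrium, absorbed power = emitted power.
Absorbing cross-section = πr² = 8.450×10⁻⁸ m²; emitting surface = 4πr² = 3.380×10⁻⁷ m² (ratio 4).
εS·A_cross = εσ·A_surf·T⁴  ⇒  T⁴ = S/(4σ)   (ε cancels).
T⁴ = 5220/(4·5.67×10⁻⁸) = 2.302×10¹⁰ K⁴.
T = (2.302×10¹⁰)^(1/4).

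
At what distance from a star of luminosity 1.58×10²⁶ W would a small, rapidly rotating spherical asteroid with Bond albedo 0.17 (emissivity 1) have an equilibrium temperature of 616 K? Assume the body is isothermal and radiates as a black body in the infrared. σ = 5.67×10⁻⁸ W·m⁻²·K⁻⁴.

d ≈ 1.79×10¹⁰ m

For an isothermal black-emitting sphere, (1−a)S·πr² = σ·4πr²·T⁴ ⇒ S = 4σT⁴/(1−a).
S = 4·5.67×10⁻⁸·(616)⁴/0.830 = 39340 W/m².
Flux falls as S = L/(4πd²), so d = √(L/(4πS)) = √(1.58×10²⁶/(4π·39340)).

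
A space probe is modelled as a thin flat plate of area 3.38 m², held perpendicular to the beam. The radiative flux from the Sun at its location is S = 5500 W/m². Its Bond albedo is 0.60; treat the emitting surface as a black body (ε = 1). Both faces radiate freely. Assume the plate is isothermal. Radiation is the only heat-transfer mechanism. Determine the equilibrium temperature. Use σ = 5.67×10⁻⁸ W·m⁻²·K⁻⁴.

At equilibrium, absorbed power = emitted power.
Absorbing cross-section = A = 3.380 m²; emitting surface = 2A = 6.760 m² (ratio 2).
(1−a)S·A_cross = εσ·A_surf·T⁴  ⇒  T⁴ = (1−a)S/(2σ).
T⁴ = 0.400·5500/(2·5.67×10⁻⁸) = 1.940×10¹⁰ K⁴.
T = (1.940×10¹⁰)^(1/4).

T ≈ 373 K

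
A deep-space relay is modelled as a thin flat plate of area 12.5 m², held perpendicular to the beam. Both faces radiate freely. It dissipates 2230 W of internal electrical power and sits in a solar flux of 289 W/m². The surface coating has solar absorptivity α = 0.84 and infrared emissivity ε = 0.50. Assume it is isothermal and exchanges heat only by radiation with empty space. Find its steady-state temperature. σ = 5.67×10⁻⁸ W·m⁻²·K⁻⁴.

At steady state, absorbed solar power + internal power = radiated power.
Absorbed: α·S·A_cross = 0.84·289·12.50 = 3034 W (cross-section A).
Total input = 3034 + 2230 = 5264 W.
Radiated: εσ·A_surf·T⁴ with A_surf = 2A = 25.00 m².
T⁴ = 5264/(0.50·5.67×10⁻⁸·25.00) = 7.428×10⁹ K⁴.

T ≈ 294 K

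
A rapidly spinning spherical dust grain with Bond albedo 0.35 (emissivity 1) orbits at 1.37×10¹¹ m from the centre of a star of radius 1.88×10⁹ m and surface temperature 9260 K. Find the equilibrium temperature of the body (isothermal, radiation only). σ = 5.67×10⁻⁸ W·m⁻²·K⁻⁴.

The star's surface emits σT_*⁴; at distance d the flux is S = σT_*⁴(R_*/d)².
S = 5.67×10⁻⁸·(9260)⁴·(1.88×10⁹/1.37×10¹¹)² = 78510 W/m².
For an isothermal sphere T⁴ = (1−a)S/(4σ) = 2.250×10¹¹ K⁴.

T ≈ 689 K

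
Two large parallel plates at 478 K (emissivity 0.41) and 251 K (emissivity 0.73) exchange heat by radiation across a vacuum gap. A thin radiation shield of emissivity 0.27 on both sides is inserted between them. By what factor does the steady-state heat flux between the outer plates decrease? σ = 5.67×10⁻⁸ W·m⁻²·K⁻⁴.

factor ≈ 3.28

Without shield: q₀ = σΔ(T⁴)/(1/ε₁+1/ε₂−1) with denominator 2.809.
With shield the two gaps are in series; the resistances add: (1/ε₁+1/ε_s−1)+(1/ε_s+1/ε₂−1) = 5.143+4.074 = 9.216.
Heat-flux ratio q₀/q = 9.216/2.809.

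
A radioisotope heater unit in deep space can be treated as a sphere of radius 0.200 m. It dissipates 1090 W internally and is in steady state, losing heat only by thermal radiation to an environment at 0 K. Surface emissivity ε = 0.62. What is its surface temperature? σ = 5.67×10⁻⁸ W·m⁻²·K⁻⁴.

T ≈ 498 K

Steady state: internal power = radiated power, P = εσA T⁴.
Radiating area A = 4πr² = 0.5027 m².
T⁴ = P/(εσA) = 1090/(0.62·5.67×10⁻⁸·0.5027) = 6.169×10¹⁰ K⁴.
T = (6.169×10¹⁰)^(1/4).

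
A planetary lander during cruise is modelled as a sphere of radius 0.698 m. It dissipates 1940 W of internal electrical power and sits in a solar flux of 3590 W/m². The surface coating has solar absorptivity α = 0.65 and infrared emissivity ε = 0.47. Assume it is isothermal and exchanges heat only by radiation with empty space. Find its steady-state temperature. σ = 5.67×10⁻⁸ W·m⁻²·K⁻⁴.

T ≈ 429 K

At steady state, absorbed solar power + internal power = radiated power.
Absorbed: α·S·A_cross = 0.65·3590·1.531 = 3572 W (cross-section πr²).
Total input = 3572 + 1940 = 5512 W.
Radiated: εσ·A_surf·T⁴ with A_surf = 4πr² = 6.122 m².
T⁴ = 5512/(0.47·5.67×10⁻⁸·6.122) = 3.378×10¹⁰ K⁴.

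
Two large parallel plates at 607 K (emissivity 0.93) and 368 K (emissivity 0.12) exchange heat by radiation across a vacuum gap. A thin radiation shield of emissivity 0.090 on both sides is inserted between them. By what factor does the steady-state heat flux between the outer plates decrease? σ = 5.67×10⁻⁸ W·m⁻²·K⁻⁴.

factor ≈ 3.52

Without shield: q₀ = σΔ(T⁴)/(1/ε₁+1/ε₂−1) with denominator 8.409.
With shield the two gaps are in series; the resistances add: (1/ε₁+1/ε_s−1)+(1/ε_s+1/ε₂−1) = 11.19+18.44 = 29.63.
Heat-flux ratio q₀/q = 29.63/8.409.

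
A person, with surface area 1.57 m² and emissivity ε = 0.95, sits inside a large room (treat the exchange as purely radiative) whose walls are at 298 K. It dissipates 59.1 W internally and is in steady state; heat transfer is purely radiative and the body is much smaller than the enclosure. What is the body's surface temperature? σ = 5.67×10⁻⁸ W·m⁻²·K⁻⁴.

T ≈ 304 K

For a small grey body in a large enclosure, net radiated power = εσA(T⁴ − T_w⁴).
Steady state: P = εσA(T⁴ − T_w⁴) with A = 1.57 m².
T⁴ = P/(εσA) + T_w⁴ = 59.1/(0.95·5.67×10⁻⁸·1.570) + (298)⁴
    = 6.988×10⁸ + 7.886×10⁹ = 8.585×10⁹ K⁴.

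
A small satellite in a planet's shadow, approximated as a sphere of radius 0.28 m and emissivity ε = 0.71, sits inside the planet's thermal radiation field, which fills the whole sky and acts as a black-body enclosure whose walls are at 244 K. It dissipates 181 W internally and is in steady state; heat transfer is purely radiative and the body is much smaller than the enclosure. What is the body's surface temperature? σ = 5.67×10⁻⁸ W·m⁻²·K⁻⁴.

T ≈ 300 K

For a small grey body in a large enclosure, net radiated power = εσA(T⁴ − T_w⁴).
Steady state: P = εσA(T⁴ − T_w⁴) with A = 4πr² = 0.9852 m².
T⁴ = P/(εσA) + T_w⁴ = 181/(0.71·5.67×10⁻⁸·0.9852) + (244)⁴
    = 4.564×10⁹ + 3.545×10⁹ = 8.108×10⁹ K⁴.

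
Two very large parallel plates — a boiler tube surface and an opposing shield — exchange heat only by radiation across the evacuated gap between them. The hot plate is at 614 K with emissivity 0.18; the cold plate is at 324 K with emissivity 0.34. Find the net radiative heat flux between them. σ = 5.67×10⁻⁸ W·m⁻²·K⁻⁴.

q ≈ 992 W/m²

For two infinite grey parallel plates, q = σ(T₁⁴ − T₂⁴)/(1/ε₁ + 1/ε₂ − 1).
T₁⁴ − T₂⁴ = 1.421×10¹¹ − 1.102×10¹⁰ = 1.311×10¹¹ K⁴.
1/ε₁ + 1/ε₂ − 1 = 5.556 + 2.941 − 1 = 7.497.
q = 5.67×10⁻⁸ × 1.311×10¹¹ / 7.497.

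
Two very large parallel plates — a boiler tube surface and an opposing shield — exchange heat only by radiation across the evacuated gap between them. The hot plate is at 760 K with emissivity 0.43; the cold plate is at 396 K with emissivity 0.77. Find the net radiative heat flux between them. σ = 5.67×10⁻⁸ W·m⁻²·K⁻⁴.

For two infinite grey parallel plates, q = σ(T₁⁴ − T₂⁴)/(1/ε₁ + 1/ε₂ − 1).
T₁⁴ − T₂⁴ = 3.336×10¹¹ − 2.459×10¹⁰ = 3.090×10¹¹ K⁴.
1/ε₁ + 1/ε₂ − 1 = 2.326 + 1.299 − 1 = 2.624.
q = 5.67×10⁻⁸ × 3.090×10¹¹ / 2.624.

q ≈ 6680 W/m²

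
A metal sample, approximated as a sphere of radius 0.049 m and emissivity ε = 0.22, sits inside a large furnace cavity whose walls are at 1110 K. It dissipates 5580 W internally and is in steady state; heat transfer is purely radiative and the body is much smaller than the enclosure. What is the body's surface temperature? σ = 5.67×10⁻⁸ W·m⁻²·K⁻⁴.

For a small grey body in a large enclosure, net radiated power = εσA(T⁴ − T_w⁴).
Steady state: P = εσA(T⁴ − T_w⁴) with A = 4πr² = 0.03017 m².
T⁴ = P/(εσA) + T_w⁴ = 5580/(0.22·5.67×10⁻⁸·0.03017) + (1110)⁴
    = 1.483×10¹³ + 1.518×10¹² = 1.634×10¹³ K⁴.

T ≈ 2010 K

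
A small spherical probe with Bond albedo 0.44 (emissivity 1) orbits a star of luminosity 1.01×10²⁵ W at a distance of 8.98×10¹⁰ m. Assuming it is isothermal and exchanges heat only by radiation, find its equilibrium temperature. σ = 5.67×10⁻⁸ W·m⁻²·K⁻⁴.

T ≈ 125 K

First find the stellar flux at distance d: S = L/(4πd²) = 1.01×10²⁵/(4π·(8.98×10¹⁰)²) = 99.67 W/m².
For an isothermal sphere, absorbed (1−a)S·πr² = emitted σ·4πr²·T⁴, so T⁴ = (1−a)S/(4σ).
T⁴ = 0.560·99.67/(4·5.67×10⁻⁸) = 2.461×10⁸ K⁴.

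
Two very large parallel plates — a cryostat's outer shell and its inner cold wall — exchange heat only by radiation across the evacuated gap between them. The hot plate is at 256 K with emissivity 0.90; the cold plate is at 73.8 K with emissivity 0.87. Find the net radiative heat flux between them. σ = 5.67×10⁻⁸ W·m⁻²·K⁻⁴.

For two infinite grey parallel plates, q = σ(T₁⁴ − T₂⁴)/(1/ε₁ + 1/ε₂ − 1).
T₁⁴ − T₂⁴ = 4.295×10⁹ − 2.966×10⁷ = 4.265×10⁹ K⁴.
1/ε₁ + 1/ε₂ − 1 = 1.111 + 1.149 − 1 = 1.261.
q = 5.67×10⁻⁸ × 4.265×10⁹ / 1.261.

q ≈ 192 W/m²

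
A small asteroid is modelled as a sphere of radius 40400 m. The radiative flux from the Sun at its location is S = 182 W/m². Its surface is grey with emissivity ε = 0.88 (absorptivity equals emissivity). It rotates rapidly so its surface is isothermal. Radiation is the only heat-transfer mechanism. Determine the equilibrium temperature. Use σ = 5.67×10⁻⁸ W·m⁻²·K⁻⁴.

At equilibrium, absorbed power = emitted power.
Absorbing cross-section = πr² = 5.128×10⁹ m²; emitting surface = 4πr² = 2.051×10¹⁰ m² (ratio 4).
εS·A_cross = εσ·A_surf·T⁴  ⇒  T⁴ = S/(4σ)   (ε cancels).
T⁴ = 182/(4·5.67×10⁻⁸) = 8.025×10⁸ K⁴.
T = (8.025×10⁸)^(1/4).

T ≈ 168 K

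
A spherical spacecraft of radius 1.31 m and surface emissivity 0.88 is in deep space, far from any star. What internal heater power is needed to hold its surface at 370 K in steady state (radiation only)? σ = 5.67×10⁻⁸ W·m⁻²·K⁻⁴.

P = εσ·4πr²·T⁴.
4πr² = 21.57 m²; T⁴ = 1.874×10¹⁰ K⁴.
P = 0.88·5.67×10⁻⁸·21.57·1.874×10¹⁰.

P ≈ 20200 W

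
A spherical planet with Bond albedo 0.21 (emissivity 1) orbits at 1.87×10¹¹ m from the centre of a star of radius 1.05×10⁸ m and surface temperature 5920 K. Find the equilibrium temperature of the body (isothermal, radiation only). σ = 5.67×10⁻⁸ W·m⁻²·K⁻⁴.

The star's surface emits σT_*⁴; at distance d the flux is S = σT_*⁴(R_*/d)².
S = 5.67×10⁻⁸·(5920)⁴·(1.05×10⁸/1.87×10¹¹)² = 21.96 W/m².
For an isothermal sphere T⁴ = (1−a)S/(4σ) = 7.648×10⁷ K⁴.

T ≈ 93.5 K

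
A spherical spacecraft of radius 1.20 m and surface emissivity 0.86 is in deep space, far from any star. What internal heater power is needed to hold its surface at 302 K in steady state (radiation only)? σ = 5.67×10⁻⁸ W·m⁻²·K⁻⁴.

P = εσ·4πr²·T⁴.
4πr² = 18.10 m²; T⁴ = 8.318×10⁹ K⁴.
P = 0.86·5.67×10⁻⁸·18.10·8.318×10⁹.

P ≈ 7340 W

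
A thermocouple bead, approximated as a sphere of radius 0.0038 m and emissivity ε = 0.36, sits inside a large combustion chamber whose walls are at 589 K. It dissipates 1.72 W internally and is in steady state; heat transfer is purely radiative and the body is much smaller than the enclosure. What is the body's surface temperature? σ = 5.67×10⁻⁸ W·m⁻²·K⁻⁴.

T ≈ 874 K

For a small grey body in a large enclosure, net radiated power = εσA(T⁴ − T_w⁴).
Steady state: P = εσA(T⁴ − T_w⁴) with A = 4πr² = 1.815×10⁻⁴ m².
T⁴ = P/(εσA) + T_w⁴ = 1.72/(0.36·5.67×10⁻⁸·1.815×10⁻⁴) + (589)⁴
    = 4.644×10¹¹ + 1.204×10¹¹ = 5.847×10¹¹ K⁴.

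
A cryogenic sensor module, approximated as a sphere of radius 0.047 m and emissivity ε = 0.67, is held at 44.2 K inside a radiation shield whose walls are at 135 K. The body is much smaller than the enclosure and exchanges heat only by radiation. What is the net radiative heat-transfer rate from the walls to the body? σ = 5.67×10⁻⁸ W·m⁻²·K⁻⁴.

For a small grey body in a large enclosure: P_net = εσA(T_body⁴ − T_wall⁴).
A = 4πr² = 0.02776 m²; T_body⁴ − T_wall⁴ = 3.817×10⁶ − 3.322×10⁸ = -3.283×10⁸ K⁴.
|P_net| = 0.67·5.67×10⁻⁸·0.02776·3.283×10⁸.

P_net ≈ 0.346 W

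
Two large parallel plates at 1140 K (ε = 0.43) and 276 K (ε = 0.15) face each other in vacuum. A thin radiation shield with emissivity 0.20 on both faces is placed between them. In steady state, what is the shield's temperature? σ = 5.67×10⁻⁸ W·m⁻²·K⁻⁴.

In steady state the net flux on the hot side equals that on the cold side.
σ(T₁⁴−T_s⁴)/D₁ = σ(T_s⁴−T₂⁴)/D₂, with D₁ = 1/ε₁+1/ε_s−1 = 6.326, D₂ = 1/ε_s+1/ε₂−1 = 10.67.
Solve for T_s⁴: T_s⁴ = (D₂·T₁⁴ + D₁·T₂⁴)/(D₁+D₂) = 1.062×10¹² K⁴.

T_s ≈ 1020 K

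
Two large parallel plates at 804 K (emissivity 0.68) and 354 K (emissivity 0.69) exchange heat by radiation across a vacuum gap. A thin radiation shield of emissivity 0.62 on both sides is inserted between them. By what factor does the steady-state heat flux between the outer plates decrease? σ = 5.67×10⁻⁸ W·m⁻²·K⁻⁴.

Without shield: q₀ = σΔ(T⁴)/(1/ε₁+1/ε₂−1) with denominator 1.920.
With shield the two gaps are in series; the resistances add: (1/ε₁+1/ε_s−1)+(1/ε_s+1/ε₂−1) = 2.083+2.062 = 4.146.
Heat-flux ratio q₀/q = 4.146/1.920.

factor ≈ 2.16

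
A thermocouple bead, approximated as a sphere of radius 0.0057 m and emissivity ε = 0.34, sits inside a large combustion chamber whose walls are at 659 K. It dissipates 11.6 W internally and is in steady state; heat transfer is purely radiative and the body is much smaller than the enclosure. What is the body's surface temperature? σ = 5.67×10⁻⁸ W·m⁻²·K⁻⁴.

For a small grey body in a large enclosure, net radiated power = εσA(T⁴ − T_w⁴).
Steady state: P = εσA(T⁴ − T_w⁴) with A = 4πr² = 4.083×10⁻⁴ m².
T⁴ = P/(εσA) + T_w⁴ = 11.6/(0.34·5.67×10⁻⁸·4.083×10⁻⁴) + (659)⁴
    = 1.474×10¹² + 1.886×10¹¹ = 1.662×10¹² K⁴.

T ≈ 1140 K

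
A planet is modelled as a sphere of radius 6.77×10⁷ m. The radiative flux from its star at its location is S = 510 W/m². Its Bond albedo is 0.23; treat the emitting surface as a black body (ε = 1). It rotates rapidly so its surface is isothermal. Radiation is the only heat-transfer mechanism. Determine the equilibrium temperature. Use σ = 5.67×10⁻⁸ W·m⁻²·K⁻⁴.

At equilibrium, absorbed power = emitted power.
Absorbing cross-section = πr² = 1.440×10¹⁶ m²; emitting surface = 4πr² = 5.760×10¹⁶ m² (ratio 4).
(1−a)S·A_cross = εσ·A_surf·T⁴  ⇒  T⁴ = (1−a)S/(4σ).
T⁴ = 0.770·510/(4·5.67×10⁻⁸) = 1.731×10⁹ K⁴.
T = (1.731×10⁹)^(1/4).

T ≈ 204 K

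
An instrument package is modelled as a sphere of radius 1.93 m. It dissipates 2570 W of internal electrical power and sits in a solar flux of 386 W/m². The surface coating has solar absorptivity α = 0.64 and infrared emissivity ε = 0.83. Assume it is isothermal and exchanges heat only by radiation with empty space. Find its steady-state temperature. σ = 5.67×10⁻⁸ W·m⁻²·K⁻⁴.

T ≈ 223 K

At steady state, absorbed solar power + internal power = radiated power.
Absorbed: α·S·A_cross = 0.64·386·11.70 = 2891 W (cross-section πr²).
Total input = 2891 + 2570 = 5461 W.
Radiated: εσ·A_surf·T⁴ with A_surf = 4πr² = 46.81 m².
T⁴ = 5461/(0.83·5.67×10⁻⁸·46.81) = 2.479×10⁹ K⁴.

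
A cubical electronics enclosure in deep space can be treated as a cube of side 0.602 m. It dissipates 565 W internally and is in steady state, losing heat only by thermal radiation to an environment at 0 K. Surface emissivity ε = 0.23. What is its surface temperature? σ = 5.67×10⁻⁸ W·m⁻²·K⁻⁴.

T ≈ 376 K

Steady state: internal power = radiated power, P = εσA T⁴.
Radiating area A = 6L² = 2.174 m².
T⁴ = P/(εσA) = 565/(0.23·5.67×10⁻⁸·2.174) = 1.992×10¹⁰ K⁴.
T = (1.992×10¹⁰)^(1/4).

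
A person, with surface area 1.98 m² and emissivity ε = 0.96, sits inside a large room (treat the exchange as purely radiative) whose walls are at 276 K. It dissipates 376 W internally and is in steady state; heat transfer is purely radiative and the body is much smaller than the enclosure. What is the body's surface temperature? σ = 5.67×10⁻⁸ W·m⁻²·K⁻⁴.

For a small grey body in a large enclosure, net radiated power = εσA(T⁴ − T_w⁴).
Steady state: P = εσA(T⁴ − T_w⁴) with A = 1.98 m².
T⁴ = P/(εσA) + T_w⁴ = 376/(0.96·5.67×10⁻⁸·1.980) + (276)⁴
    = 3.489×10⁹ + 5.803×10⁹ = 9.292×10⁹ K⁴.

T ≈ 310 K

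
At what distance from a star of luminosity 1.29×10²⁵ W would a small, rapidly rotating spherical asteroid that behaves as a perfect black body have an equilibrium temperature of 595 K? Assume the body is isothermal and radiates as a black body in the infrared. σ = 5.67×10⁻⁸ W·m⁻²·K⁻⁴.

For an isothermal black-emitting sphere, (1−a)S·πr² = σ·4πr²·T⁴ ⇒ S = 4σT⁴/(1−a).
S = 4·5.67×10⁻⁸·(595)⁴/1.00 = 28430 W/m².
Flux falls as S = L/(4πd²), so d = √(L/(4πS)) = √(1.29×10²⁵/(4π·28430)).

d ≈ 6.01×10⁹ m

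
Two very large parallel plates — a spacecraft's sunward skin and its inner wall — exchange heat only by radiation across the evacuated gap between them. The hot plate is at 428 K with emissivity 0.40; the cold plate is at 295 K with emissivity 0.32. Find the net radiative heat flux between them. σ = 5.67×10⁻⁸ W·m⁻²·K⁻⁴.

For two infinite grey parallel plates, q = σ(T₁⁴ − T₂⁴)/(1/ε₁ + 1/ε₂ − 1).
T₁⁴ − T₂⁴ = 3.356×10¹⁰ − 7.573×10⁹ = 2.598×10¹⁰ K⁴.
1/ε₁ + 1/ε₂ − 1 = 2.500 + 3.125 − 1 = 4.625.
q = 5.67×10⁻⁸ × 2.598×10¹⁰ / 4.625.

q ≈ 319 W/m²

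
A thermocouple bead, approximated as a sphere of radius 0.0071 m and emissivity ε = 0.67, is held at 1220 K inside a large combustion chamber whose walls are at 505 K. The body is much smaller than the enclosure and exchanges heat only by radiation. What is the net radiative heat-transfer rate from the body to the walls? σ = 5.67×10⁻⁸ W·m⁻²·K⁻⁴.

P_net ≈ 51.7 W

For a small grey body in a large enclosure: P_net = εσA(T_body⁴ − T_wall⁴).
A = 4πr² = 6.335×10⁻⁴ m²; T_body⁴ − T_wall⁴ = 2.215×10¹² − 6.504×10¹⁰ = 2.150×10¹² K⁴.
|P_net| = 0.67·5.67×10⁻⁸·6.335×10⁻⁴·2.150×10¹².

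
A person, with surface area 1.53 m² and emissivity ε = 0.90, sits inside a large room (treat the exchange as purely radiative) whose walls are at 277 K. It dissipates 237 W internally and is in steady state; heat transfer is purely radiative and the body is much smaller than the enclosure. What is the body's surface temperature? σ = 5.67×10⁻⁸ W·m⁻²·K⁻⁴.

For a small grey body in a large enclosure, net radiated power = εσA(T⁴ − T_w⁴).
Steady state: P = εσA(T⁴ − T_w⁴) with A = 1.53 m².
T⁴ = P/(εσA) + T_w⁴ = 237/(0.90·5.67×10⁻⁸·1.530) + (277)⁴
    = 3.036×10⁹ + 5.887×10⁹ = 8.923×10⁹ K⁴.

T ≈ 307 K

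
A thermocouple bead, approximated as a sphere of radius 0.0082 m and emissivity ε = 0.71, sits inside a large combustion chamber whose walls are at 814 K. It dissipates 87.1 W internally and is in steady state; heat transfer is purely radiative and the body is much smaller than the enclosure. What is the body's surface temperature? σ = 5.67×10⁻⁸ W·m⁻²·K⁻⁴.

T ≈ 1320 K

For a small grey body in a large enclosure, net radiated power = εσA(T⁴ − T_w⁴).
Steady state: P = εσA(T⁴ − T_w⁴) with A = 4πr² = 8.450×10⁻⁴ m².
T⁴ = P/(εσA) + T_w⁴ = 87.1/(0.71·5.67×10⁻⁸·8.450×10⁻⁴) + (814)⁴
    = 2.561×10¹² + 4.390×10¹¹ = 3.000×10¹² K⁴.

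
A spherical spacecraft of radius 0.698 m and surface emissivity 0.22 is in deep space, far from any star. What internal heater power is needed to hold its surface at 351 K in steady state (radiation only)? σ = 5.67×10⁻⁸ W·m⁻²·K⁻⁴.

P ≈ 1160 W

P = εσ·4πr²·T⁴.
4πr² = 6.122 m²; T⁴ = 1.518×10¹⁰ K⁴.
P = 0.22·5.67×10⁻⁸·6.122·1.518×10¹⁰.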